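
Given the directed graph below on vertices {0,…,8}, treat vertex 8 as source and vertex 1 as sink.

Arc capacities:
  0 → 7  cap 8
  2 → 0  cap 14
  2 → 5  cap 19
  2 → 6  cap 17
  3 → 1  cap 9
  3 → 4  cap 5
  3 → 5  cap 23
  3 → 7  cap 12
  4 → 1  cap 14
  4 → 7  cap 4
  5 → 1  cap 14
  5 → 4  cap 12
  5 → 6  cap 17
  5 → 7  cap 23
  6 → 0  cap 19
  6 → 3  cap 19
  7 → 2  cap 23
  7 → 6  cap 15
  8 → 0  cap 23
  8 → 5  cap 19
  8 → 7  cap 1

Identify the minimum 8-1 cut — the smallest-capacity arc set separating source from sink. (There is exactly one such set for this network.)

augment #1: 8→5→1 push 14
augment #2: 8→5→4→1 push 5
augment #3: 8→7→6→3→1 push 1
augment #4: 8→0→7→6→3→1 push 8
max flow = 28; residual-reachable set from 8 gives S-side
cut edges (S→T): {(0,7), (8,5), (8,7)} total cap 28

Min-cut arcs: {(0,7), (8,5), (8,7)} (total capacity 28)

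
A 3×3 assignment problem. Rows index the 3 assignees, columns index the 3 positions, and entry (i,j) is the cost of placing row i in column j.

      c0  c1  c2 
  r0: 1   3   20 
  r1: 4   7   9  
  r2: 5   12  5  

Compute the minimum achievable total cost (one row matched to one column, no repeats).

optimal assignment: row0→col1 (cost 3), row1→col0 (cost 4), row2→col2 (cost 5)
total = 3 + 4 + 5 = 12

Minimum assignment cost: 12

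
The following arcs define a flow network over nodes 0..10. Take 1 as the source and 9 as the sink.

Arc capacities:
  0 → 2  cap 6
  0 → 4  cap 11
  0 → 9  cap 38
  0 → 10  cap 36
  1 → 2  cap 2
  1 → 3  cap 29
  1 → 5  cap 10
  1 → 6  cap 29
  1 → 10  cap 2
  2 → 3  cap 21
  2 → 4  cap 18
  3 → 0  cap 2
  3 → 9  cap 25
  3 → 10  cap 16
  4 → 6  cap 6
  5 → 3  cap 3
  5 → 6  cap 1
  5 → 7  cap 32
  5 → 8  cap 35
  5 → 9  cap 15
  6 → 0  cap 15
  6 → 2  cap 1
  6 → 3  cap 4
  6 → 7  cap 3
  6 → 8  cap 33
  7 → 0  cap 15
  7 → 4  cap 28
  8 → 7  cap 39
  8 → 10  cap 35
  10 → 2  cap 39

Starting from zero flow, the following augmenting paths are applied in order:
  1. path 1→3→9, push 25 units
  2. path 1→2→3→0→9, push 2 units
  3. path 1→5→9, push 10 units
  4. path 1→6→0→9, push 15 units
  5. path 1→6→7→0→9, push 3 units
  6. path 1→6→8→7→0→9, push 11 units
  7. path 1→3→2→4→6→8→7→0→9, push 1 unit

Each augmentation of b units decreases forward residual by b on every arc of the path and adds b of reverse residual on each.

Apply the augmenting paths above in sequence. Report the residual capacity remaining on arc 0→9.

Residual capacity of (0,9): 6

after path 1 (1→3→9, push 25): res(0,9)=38
after path 2 (1→2→3→0→9, push 2): res(0,9)=36
after path 3 (1→5→9, push 10): res(0,9)=36
after path 4 (1→6→0→9, push 15): res(0,9)=21
after path 5 (1→6→7→0→9, push 3): res(0,9)=18
after path 6 (1→6→8→7→0→9, push 11): res(0,9)=7
after path 7 (1→3→2→4→6→8→7→0→9, push 1): res(0,9)=6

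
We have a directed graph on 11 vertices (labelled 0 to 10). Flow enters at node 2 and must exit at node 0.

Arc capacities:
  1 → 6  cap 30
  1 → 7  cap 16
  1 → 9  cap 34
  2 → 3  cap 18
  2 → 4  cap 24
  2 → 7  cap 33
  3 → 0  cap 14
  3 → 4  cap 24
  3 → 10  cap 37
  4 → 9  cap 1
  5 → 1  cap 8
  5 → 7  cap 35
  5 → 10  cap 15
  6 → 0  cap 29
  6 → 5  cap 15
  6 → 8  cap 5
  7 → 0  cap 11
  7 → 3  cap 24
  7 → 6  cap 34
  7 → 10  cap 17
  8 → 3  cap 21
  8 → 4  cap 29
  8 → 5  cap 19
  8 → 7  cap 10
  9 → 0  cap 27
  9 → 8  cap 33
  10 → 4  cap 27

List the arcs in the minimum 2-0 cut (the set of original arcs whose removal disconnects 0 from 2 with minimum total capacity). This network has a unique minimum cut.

Min-cut arcs: {(2,7), (3,0), (4,9)} (total capacity 48)

augment #1: 2→3→0 push 14
augment #2: 2→7→0 push 11
augment #3: 2→4→9→0 push 1
augment #4: 2→7→6→0 push 22
max flow = 48; residual-reachable set from 2 gives S-side
cut edges (S→T): {(2,7), (3,0), (4,9)} total cap 48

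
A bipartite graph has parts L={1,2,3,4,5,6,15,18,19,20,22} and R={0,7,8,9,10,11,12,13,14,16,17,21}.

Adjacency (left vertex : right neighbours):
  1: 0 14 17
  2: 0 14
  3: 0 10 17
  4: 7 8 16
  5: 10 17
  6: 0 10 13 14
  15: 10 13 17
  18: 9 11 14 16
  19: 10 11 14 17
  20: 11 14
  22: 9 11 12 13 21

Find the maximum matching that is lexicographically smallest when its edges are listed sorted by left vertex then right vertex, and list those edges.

Lex-smallest maximum matching: {(1,0), (2,14), (3,10), (4,7), (5,17), (6,13), (18,9), (19,11), (22,12)}

|M| = 9 (so the lex-smallest maximum matching has 9 edges)
process left vertices in ascending order; for each, take the smallest-labelled available neighbour that still permits 9 edges overall, or leave it unmatched if none does
lex-smallest matching: {1-0, 2-14, 3-10, 4-7, 5-17, 6-13, 18-9, 19-11, 22-12}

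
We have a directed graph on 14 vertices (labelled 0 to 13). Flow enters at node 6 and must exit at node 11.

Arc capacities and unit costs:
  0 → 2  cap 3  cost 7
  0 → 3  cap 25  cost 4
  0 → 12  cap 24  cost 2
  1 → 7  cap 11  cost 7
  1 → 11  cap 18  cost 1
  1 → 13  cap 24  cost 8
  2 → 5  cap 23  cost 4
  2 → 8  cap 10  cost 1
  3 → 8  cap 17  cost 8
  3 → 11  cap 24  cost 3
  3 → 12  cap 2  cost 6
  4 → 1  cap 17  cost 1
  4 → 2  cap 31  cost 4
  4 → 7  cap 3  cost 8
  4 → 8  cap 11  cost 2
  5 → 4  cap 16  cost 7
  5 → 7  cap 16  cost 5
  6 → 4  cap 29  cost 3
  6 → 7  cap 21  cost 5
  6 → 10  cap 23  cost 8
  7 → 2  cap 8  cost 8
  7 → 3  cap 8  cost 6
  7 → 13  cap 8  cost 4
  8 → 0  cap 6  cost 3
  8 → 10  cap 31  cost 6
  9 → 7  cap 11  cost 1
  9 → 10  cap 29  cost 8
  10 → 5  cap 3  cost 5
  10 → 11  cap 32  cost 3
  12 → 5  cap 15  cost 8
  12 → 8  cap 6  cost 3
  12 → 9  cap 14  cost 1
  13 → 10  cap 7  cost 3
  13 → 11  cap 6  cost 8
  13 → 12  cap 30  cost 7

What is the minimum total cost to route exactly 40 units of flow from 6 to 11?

Minimum cost for 40 units: 338

shortest-cost path #1: 6→4→1→11 push 17 @ unit cost 5 (adds 85)
shortest-cost path #2: 6→10→11 push 23 @ unit cost 11 (adds 253)
total cost = 338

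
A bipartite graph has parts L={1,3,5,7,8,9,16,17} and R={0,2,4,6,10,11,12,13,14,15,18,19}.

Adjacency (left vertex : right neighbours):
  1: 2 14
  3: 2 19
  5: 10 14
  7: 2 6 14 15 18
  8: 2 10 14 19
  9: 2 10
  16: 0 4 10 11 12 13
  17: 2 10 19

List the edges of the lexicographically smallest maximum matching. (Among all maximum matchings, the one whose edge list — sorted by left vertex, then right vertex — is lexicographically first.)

|M| = 6 (so the lex-smallest maximum matching has 6 edges)
process left vertices in ascending order; for each, take the smallest-labelled available neighbour that still permits 6 edges overall, or leave it unmatched if none does
lex-smallest matching: {1-2, 3-19, 5-10, 7-6, 8-14, 16-0}

Lex-smallest maximum matching: {(1,2), (3,19), (5,10), (7,6), (8,14), (16,0)}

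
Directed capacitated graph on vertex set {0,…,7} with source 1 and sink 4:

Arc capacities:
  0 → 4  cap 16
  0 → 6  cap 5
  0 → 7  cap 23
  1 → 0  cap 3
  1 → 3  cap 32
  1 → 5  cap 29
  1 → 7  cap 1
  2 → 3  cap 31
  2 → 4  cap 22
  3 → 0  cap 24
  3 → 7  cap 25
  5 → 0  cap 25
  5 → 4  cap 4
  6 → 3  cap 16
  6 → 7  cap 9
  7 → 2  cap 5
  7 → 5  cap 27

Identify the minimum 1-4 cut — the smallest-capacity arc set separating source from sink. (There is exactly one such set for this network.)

Min-cut arcs: {(0,4), (5,4), (7,2)} (total capacity 25)

augment #1: 1→0→4 push 3
augment #2: 1→5→4 push 4
augment #3: 1→3→0→4 push 13
augment #4: 1→7→2→4 push 1
augment #5: 1→3→7→2→4 push 4
max flow = 25; residual-reachable set from 1 gives S-side
cut edges (S→T): {(0,4), (5,4), (7,2)} total cap 25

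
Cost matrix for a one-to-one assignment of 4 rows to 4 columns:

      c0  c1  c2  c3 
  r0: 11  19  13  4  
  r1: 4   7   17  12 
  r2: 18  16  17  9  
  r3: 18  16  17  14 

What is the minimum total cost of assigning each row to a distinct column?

one of 2 optimal assignments: row0→col3 (cost 4), row1→col0 (cost 4), row2→col1 (cost 16), row3→col2 (cost 17)
total = 4 + 4 + 16 + 17 = 41

Minimum assignment cost: 41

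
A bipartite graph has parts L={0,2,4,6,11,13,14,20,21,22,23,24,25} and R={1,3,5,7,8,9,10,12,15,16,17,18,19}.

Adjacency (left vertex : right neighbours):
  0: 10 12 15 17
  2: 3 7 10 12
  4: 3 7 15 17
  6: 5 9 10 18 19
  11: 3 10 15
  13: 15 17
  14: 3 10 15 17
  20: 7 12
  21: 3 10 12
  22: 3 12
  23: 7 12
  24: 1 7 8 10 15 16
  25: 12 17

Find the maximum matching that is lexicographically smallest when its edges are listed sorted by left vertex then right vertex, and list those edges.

|M| = 8 (so the lex-smallest maximum matching has 8 edges)
process left vertices in ascending order; for each, take the smallest-labelled available neighbour that still permits 8 edges overall, or leave it unmatched if none does
lex-smallest matching: {0-10, 2-3, 4-7, 6-5, 11-15, 13-17, 20-12, 24-1}

Lex-smallest maximum matching: {(0,10), (2,3), (4,7), (6,5), (11,15), (13,17), (20,12), (24,1)}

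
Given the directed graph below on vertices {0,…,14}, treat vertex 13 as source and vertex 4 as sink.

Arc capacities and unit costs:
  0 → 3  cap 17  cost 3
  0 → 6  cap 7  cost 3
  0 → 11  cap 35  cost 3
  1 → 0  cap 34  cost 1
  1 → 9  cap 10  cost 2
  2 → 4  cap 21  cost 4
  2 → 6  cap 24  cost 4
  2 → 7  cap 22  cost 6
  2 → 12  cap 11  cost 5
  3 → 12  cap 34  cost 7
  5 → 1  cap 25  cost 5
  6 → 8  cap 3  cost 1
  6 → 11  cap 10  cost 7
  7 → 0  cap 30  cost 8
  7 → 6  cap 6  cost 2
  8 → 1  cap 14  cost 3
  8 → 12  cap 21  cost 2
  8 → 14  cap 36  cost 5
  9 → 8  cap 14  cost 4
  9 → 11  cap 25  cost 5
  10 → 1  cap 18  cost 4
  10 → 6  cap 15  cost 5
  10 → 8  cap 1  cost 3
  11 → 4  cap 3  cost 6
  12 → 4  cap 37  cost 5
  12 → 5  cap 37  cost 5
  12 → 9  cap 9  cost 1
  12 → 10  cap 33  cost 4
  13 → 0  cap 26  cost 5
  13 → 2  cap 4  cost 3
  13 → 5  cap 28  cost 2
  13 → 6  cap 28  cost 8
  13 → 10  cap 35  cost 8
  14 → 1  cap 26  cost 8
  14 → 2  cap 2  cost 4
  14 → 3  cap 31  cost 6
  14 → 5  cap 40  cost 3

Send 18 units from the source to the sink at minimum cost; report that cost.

Minimum cost for 18 units: 276

shortest-cost path #1: 13→2→4 push 4 @ unit cost 7 (adds 28)
shortest-cost path #2: 13→0→11→4 push 3 @ unit cost 14 (adds 42)
shortest-cost path #3: 13→6→8→12→4 push 3 @ unit cost 16 (adds 48)
shortest-cost path #4: 13→10→8→12→4 push 1 @ unit cost 18 (adds 18)
shortest-cost path #5: 13→0→3→12→4 push 7 @ unit cost 20 (adds 140)
total cost = 276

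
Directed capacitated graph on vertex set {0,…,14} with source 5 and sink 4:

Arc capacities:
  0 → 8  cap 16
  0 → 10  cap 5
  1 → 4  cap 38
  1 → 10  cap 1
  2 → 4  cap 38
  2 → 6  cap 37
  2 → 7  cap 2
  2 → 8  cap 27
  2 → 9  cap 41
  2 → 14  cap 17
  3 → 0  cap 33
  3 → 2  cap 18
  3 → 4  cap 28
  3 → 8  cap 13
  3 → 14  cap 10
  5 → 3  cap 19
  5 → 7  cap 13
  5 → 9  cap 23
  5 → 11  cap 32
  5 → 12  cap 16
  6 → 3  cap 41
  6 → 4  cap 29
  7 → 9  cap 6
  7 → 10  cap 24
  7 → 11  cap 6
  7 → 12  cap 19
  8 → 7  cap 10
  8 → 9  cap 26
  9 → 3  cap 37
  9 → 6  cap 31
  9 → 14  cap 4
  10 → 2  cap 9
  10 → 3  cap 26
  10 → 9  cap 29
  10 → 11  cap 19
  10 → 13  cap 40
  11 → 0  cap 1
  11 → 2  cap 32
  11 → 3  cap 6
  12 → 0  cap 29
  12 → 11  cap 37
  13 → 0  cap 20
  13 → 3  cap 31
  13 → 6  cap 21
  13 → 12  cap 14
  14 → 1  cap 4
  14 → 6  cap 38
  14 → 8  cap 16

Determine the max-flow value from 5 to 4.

augment #1: 5→3→4 bottleneck 19, total now 19
augment #2: 5→9→3→4 bottleneck 9, total now 28
augment #3: 5→9→6→4 bottleneck 14, total now 42
augment #4: 5→11→2→4 bottleneck 32, total now 74
augment #5: 5→7→9→6→4 bottleneck 6, total now 80
augment #6: 5→7→10→2→4 bottleneck 6, total now 86
augment #7: 5→7→10→2→6→4 bottleneck 1, total now 87
augment #8: 5→12→0→8→9→6→4 bottleneck 8, total now 95
augment #9: 5→12→11→3→14→1→4 bottleneck 4, total now 99

Maximum flow value: 99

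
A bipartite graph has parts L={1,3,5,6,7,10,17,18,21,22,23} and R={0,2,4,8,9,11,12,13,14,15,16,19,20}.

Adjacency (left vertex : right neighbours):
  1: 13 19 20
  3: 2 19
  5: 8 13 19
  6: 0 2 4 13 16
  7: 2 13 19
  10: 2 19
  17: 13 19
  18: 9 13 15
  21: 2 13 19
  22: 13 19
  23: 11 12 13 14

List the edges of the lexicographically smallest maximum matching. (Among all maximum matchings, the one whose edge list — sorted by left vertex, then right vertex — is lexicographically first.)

Lex-smallest maximum matching: {(1,20), (3,2), (5,8), (6,0), (7,13), (10,19), (18,9), (23,11)}

|M| = 8 (so the lex-smallest maximum matching has 8 edges)
process left vertices in ascending order; for each, take the smallest-labelled available neighbour that still permits 8 edges overall, or leave it unmatched if none does
lex-smallest matching: {1-20, 3-2, 5-8, 6-0, 7-13, 10-19, 18-9, 23-11}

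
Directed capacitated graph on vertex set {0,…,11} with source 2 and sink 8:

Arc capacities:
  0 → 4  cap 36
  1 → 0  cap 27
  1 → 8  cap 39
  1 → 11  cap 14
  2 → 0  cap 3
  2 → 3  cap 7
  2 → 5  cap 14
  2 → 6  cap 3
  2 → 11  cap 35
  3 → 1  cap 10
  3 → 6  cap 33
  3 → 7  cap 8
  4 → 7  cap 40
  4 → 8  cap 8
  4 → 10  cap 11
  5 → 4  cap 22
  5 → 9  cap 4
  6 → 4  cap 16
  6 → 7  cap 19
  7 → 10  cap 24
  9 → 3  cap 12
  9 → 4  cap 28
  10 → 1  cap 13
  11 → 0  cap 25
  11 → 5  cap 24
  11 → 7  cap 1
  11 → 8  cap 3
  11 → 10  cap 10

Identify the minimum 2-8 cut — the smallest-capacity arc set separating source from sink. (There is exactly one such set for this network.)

Min-cut arcs: {(3,1), (4,8), (10,1), (11,8)} (total capacity 34)

augment #1: 2→11→8 push 3
augment #2: 2→0→4→8 push 3
augment #3: 2→3→1→8 push 7
augment #4: 2→5→4→8 push 5
augment #5: 2→11→10→1→8 push 10
augment #6: 2→5→4→10→1→8 push 3
augment #7: 2→5→9→3→1→8 push 3
max flow = 34; residual-reachable set from 2 gives S-side
cut edges (S→T): {(3,1), (4,8), (10,1), (11,8)} total cap 34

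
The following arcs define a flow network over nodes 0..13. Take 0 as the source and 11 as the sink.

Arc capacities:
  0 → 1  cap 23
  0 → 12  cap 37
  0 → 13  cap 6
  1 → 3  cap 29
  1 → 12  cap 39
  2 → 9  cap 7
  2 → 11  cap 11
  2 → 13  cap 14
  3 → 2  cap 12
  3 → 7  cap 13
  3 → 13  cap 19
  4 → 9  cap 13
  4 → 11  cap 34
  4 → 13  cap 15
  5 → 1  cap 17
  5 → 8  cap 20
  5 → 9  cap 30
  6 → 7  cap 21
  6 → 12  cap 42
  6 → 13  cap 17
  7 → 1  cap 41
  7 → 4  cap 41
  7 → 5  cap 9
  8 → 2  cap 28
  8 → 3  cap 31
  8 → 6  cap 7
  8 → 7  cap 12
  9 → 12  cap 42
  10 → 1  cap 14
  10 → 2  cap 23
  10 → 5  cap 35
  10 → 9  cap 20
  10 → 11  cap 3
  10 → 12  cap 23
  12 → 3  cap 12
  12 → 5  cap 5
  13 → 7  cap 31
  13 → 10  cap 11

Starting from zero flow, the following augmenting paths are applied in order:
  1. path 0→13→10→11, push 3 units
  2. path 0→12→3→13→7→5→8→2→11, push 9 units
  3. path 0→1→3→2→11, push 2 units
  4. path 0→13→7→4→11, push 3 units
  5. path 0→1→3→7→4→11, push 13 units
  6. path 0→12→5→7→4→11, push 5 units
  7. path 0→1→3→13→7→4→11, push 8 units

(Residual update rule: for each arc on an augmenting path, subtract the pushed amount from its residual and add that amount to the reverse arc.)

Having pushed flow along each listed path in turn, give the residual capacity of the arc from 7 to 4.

after path 1 (0→13→10→11, push 3): res(7,4)=41
after path 2 (0→12→3→13→7→5→8→2→11, push 9): res(7,4)=41
after path 3 (0→1→3→2→11, push 2): res(7,4)=41
after path 4 (0→13→7→4→11, push 3): res(7,4)=38
after path 5 (0→1→3→7→4→11, push 13): res(7,4)=25
after path 6 (0→12→5→7→4→11, push 5): res(7,4)=20
after path 7 (0→1→3→13→7→4→11, push 8): res(7,4)=12

Residual capacity of (7,4): 12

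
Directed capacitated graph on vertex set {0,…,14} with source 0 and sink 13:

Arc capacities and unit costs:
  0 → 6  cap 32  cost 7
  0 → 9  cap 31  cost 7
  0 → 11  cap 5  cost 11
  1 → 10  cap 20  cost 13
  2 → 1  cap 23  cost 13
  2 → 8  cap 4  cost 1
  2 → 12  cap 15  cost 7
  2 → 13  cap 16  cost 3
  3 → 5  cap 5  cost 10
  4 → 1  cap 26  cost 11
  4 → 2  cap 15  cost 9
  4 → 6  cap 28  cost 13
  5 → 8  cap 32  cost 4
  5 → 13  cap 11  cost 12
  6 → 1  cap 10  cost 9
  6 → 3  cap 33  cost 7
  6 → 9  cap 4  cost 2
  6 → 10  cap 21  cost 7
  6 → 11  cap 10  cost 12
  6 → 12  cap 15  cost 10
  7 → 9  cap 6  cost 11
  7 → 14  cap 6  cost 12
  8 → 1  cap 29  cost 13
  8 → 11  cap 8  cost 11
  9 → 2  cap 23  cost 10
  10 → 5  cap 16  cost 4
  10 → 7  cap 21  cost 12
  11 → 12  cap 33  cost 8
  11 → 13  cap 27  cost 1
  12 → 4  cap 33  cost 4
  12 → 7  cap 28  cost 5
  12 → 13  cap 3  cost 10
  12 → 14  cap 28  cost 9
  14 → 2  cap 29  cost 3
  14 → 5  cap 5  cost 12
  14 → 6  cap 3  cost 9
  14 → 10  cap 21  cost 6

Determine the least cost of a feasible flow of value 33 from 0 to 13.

Minimum cost for 33 units: 634

shortest-cost path #1: 0→11→13 push 5 @ unit cost 12 (adds 60)
shortest-cost path #2: 0→6→11→13 push 10 @ unit cost 20 (adds 200)
shortest-cost path #3: 0→9→2→13 push 16 @ unit cost 20 (adds 320)
shortest-cost path #4: 0→6→12→13 push 2 @ unit cost 27 (adds 54)
total cost = 634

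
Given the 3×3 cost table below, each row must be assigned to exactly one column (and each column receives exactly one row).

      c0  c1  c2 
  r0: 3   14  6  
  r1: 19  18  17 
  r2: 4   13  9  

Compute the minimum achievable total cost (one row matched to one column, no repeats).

Minimum assignment cost: 28

optimal assignment: row0→col2 (cost 6), row1→col1 (cost 18), row2→col0 (cost 4)
total = 6 + 18 + 4 = 28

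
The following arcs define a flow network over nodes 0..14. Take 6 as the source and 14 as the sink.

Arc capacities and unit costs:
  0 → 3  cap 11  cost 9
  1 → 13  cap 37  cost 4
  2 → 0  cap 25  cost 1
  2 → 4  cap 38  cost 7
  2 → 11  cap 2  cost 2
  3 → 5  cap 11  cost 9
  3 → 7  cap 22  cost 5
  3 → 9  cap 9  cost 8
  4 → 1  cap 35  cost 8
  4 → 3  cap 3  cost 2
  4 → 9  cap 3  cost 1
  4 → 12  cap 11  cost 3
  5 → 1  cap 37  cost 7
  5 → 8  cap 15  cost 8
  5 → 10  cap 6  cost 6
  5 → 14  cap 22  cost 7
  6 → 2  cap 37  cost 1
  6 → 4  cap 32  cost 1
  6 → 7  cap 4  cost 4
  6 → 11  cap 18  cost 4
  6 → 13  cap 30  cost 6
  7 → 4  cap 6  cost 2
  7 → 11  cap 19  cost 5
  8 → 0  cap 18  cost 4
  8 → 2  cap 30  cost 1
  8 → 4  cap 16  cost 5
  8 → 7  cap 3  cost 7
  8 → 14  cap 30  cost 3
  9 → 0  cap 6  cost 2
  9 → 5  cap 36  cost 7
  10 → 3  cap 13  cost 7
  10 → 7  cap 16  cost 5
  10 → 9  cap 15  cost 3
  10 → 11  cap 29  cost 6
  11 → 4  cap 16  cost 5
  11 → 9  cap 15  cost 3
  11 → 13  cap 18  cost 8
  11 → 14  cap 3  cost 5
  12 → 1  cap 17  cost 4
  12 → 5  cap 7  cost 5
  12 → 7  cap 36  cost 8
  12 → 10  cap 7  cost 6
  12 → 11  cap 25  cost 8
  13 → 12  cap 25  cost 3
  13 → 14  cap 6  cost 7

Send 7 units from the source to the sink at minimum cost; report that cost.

Minimum cost for 7 units: 77

shortest-cost path #1: 6→2→11→14 push 2 @ unit cost 8 (adds 16)
shortest-cost path #2: 6→11→14 push 1 @ unit cost 9 (adds 9)
shortest-cost path #3: 6→13→14 push 4 @ unit cost 13 (adds 52)
total cost = 77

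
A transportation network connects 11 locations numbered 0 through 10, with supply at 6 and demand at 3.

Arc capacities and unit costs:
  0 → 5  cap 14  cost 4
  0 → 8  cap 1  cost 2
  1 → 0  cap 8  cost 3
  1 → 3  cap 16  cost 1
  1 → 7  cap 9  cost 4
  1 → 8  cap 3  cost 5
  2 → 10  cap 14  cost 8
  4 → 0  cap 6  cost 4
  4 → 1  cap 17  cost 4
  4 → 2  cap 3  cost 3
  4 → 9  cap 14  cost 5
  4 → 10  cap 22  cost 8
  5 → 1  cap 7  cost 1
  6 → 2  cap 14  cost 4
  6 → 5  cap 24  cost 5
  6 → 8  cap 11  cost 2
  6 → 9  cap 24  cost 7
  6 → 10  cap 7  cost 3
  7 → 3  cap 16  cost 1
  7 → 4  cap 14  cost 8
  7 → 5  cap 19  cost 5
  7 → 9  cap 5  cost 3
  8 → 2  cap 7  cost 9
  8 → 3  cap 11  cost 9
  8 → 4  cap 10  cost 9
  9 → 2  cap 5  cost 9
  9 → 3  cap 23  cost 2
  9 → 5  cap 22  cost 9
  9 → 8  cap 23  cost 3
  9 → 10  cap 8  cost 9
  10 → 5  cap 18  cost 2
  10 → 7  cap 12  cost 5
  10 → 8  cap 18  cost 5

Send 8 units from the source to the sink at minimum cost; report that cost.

Minimum cost for 8 units: 58

shortest-cost path #1: 6→5→1→3 push 7 @ unit cost 7 (adds 49)
shortest-cost path #2: 6→9→3 push 1 @ unit cost 9 (adds 9)
total cost = 58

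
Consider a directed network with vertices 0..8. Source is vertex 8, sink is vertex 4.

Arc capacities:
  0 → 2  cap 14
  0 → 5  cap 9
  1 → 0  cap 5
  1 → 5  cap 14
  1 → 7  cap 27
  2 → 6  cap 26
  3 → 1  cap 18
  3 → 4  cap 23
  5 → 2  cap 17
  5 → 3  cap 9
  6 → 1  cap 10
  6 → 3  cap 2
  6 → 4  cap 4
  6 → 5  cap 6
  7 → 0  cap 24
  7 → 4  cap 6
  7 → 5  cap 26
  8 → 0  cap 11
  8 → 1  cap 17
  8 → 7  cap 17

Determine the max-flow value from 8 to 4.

Maximum flow value: 21

augment #1: 8→7→4 bottleneck 6, total now 6
augment #2: 8→0→2→6→4 bottleneck 4, total now 10
augment #3: 8→0→5→3→4 bottleneck 7, total now 17
augment #4: 8→1→5→3→4 bottleneck 2, total now 19
augment #5: 8→1→0→2→6→3→4 bottleneck 2, total now 21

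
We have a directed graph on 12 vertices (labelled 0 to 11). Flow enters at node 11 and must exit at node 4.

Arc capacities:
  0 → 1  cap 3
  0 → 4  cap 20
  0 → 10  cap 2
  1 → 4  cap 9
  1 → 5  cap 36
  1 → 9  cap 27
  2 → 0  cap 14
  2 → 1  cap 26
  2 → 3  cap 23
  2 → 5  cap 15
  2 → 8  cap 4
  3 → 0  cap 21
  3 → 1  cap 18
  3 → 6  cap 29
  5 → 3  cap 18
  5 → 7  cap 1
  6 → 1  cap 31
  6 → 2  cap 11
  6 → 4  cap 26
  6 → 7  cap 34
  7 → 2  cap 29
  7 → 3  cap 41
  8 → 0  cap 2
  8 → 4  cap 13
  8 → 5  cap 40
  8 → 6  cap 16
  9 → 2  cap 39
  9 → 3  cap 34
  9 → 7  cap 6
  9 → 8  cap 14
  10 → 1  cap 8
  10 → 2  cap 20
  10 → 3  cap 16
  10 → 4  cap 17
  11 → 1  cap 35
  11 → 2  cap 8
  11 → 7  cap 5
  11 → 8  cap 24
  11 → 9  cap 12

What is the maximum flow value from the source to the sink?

Maximum flow value: 70

augment #1: 11→1→4 bottleneck 9, total now 9
augment #2: 11→8→4 bottleneck 13, total now 22
augment #3: 11→2→0→4 bottleneck 8, total now 30
augment #4: 11→8→0→4 bottleneck 2, total now 32
augment #5: 11→8→6→4 bottleneck 9, total now 41
augment #6: 11→7→2→0→4 bottleneck 5, total now 46
augment #7: 11→9→2→0→4 bottleneck 1, total now 47
augment #8: 11→9→3→0→4 bottleneck 4, total now 51
augment #9: 11→9→3→6→4 bottleneck 7, total now 58
augment #10: 11→1→5→3→6→4 bottleneck 10, total now 68
augment #11: 11→1→5→3→0→10→4 bottleneck 2, total now 70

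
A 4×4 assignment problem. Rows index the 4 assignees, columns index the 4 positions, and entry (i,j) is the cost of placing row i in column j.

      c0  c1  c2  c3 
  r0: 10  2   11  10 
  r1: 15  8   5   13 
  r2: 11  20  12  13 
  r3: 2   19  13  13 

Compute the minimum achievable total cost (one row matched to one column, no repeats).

Minimum assignment cost: 22

optimal assignment: row0→col1 (cost 2), row1→col2 (cost 5), row2→col3 (cost 13), row3→col0 (cost 2)
total = 2 + 5 + 13 + 2 = 22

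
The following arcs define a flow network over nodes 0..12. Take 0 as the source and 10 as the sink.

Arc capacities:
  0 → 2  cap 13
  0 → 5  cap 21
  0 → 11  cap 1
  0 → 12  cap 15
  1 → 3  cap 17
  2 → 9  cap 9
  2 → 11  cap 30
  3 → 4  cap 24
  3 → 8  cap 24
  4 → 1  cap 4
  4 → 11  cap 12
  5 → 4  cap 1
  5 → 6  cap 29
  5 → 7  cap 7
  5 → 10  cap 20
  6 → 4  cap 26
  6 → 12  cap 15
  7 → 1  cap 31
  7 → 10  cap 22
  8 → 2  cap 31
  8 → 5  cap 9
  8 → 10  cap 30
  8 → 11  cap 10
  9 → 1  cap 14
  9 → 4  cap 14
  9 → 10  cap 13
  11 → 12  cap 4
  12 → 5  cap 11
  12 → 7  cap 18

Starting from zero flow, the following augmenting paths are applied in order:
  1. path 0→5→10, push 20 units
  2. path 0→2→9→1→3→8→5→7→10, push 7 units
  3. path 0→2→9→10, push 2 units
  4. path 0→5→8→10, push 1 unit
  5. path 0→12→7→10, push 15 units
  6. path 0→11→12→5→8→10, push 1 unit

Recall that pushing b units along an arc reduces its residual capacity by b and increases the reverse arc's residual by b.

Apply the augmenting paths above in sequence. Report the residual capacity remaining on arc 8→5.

after path 1 (0→5→10, push 20): res(8,5)=9
after path 2 (0→2→9→1→3→8→5→7→10, push 7): res(8,5)=2
after path 3 (0→2→9→10, push 2): res(8,5)=2
after path 4 (0→5→8→10, push 1): res(8,5)=3
after path 5 (0→12→7→10, push 15): res(8,5)=3
after path 6 (0→11→12→5→8→10, push 1): res(8,5)=4

Residual capacity of (8,5): 4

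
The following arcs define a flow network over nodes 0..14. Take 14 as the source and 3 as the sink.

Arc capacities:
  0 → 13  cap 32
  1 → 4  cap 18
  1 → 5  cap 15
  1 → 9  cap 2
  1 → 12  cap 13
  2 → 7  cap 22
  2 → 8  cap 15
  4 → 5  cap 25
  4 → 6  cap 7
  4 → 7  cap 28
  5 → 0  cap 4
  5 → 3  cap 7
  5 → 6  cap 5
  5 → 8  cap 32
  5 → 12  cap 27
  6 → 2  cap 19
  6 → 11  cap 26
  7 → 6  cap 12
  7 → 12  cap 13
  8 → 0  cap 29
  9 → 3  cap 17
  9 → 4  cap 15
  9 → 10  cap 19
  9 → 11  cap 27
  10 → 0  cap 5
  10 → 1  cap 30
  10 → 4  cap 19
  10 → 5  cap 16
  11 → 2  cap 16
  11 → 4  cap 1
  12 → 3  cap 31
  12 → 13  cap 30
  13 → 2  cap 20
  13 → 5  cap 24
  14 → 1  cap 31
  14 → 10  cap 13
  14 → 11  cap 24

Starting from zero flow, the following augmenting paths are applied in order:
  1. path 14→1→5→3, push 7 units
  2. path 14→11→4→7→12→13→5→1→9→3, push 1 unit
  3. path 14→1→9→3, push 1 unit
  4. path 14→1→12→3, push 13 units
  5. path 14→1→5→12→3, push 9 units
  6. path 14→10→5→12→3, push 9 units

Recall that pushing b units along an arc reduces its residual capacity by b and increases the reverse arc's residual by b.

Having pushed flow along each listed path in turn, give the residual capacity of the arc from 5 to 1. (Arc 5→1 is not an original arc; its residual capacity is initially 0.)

after path 1 (14→1→5→3, push 7): res(5,1)=7
after path 2 (14→11→4→7→12→13→5→1→9→3, push 1): res(5,1)=6
after path 3 (14→1→9→3, push 1): res(5,1)=6
after path 4 (14→1→12→3, push 13): res(5,1)=6
after path 5 (14→1→5→12→3, push 9): res(5,1)=15
after path 6 (14→10→5→12→3, push 9): res(5,1)=15

Residual capacity of (5,1): 15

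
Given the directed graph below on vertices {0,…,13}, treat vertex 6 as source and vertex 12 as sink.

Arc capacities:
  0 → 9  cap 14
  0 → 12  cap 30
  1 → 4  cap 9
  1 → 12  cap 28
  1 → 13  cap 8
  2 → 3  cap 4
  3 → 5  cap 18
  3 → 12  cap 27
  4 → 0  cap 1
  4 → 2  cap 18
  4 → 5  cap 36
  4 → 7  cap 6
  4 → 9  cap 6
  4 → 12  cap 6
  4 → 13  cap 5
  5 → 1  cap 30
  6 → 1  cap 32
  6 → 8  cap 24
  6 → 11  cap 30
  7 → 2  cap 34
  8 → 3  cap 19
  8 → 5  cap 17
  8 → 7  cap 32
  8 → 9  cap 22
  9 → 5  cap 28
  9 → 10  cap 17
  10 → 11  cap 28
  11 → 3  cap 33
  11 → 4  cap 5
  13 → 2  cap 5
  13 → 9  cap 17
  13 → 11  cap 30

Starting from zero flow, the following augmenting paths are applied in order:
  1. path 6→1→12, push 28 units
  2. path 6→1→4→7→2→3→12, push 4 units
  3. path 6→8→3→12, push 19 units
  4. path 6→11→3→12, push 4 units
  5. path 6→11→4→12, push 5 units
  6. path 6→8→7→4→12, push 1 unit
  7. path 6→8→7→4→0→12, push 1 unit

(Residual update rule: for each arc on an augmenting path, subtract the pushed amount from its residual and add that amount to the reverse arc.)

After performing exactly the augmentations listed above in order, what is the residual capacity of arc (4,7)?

Residual capacity of (4,7): 4

after path 1 (6→1→12, push 28): res(4,7)=6
after path 2 (6→1→4→7→2→3→12, push 4): res(4,7)=2
after path 3 (6→8→3→12, push 19): res(4,7)=2
after path 4 (6→11→3→12, push 4): res(4,7)=2
after path 5 (6→11→4→12, push 5): res(4,7)=2
after path 6 (6→8→7→4→12, push 1): res(4,7)=3
after path 7 (6→8→7→4→0→12, push 1): res(4,7)=4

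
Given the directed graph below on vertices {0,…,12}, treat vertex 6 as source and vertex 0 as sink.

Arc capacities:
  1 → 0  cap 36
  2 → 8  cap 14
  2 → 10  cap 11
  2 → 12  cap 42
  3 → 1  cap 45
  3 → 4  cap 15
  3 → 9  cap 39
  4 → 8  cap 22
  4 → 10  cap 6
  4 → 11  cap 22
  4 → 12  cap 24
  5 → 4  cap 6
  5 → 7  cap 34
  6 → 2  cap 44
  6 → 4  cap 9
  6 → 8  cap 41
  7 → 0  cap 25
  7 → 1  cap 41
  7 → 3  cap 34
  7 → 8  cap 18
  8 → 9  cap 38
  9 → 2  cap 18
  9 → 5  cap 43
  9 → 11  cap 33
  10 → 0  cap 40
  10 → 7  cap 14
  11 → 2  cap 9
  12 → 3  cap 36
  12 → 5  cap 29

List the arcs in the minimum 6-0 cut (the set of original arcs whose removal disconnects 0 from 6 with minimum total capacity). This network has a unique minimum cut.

Min-cut arcs: {(1,0), (2,10), (4,10), (7,0)} (total capacity 78)

augment #1: 6→2→10→0 push 11
augment #2: 6→4→10→0 push 6
augment #3: 6→2→12→3→1→0 push 33
augment #4: 6→4→12→3→1→0 push 3
augment #5: 6→8→9→5→7→0 push 25
max flow = 78; residual-reachable set from 6 gives S-side
cut edges (S→T): {(1,0), (2,10), (4,10), (7,0)} total cap 78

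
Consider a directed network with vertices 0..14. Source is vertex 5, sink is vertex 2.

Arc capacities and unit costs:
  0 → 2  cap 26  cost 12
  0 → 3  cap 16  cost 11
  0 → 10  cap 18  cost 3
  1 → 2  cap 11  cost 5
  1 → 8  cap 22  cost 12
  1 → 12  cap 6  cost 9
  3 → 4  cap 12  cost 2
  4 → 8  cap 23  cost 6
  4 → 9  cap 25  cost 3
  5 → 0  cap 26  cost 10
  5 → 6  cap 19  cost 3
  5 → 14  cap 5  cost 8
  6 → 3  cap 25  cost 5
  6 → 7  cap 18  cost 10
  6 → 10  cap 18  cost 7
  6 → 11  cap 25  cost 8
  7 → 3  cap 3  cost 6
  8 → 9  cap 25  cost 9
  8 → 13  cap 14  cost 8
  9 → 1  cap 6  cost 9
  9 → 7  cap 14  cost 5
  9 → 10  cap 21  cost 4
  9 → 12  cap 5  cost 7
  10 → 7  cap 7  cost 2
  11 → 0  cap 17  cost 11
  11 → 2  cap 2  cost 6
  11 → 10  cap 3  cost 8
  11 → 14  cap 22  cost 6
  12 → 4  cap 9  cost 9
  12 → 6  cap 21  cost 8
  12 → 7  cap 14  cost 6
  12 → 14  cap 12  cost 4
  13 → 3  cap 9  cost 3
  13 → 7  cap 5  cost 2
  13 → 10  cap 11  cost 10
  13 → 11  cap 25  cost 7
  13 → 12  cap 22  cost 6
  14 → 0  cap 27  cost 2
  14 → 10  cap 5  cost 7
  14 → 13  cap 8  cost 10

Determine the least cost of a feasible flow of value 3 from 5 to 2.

Minimum cost for 3 units: 56

shortest-cost path #1: 5→6→11→2 push 2 @ unit cost 17 (adds 34)
shortest-cost path #2: 5→0→2 push 1 @ unit cost 22 (adds 22)
total cost = 56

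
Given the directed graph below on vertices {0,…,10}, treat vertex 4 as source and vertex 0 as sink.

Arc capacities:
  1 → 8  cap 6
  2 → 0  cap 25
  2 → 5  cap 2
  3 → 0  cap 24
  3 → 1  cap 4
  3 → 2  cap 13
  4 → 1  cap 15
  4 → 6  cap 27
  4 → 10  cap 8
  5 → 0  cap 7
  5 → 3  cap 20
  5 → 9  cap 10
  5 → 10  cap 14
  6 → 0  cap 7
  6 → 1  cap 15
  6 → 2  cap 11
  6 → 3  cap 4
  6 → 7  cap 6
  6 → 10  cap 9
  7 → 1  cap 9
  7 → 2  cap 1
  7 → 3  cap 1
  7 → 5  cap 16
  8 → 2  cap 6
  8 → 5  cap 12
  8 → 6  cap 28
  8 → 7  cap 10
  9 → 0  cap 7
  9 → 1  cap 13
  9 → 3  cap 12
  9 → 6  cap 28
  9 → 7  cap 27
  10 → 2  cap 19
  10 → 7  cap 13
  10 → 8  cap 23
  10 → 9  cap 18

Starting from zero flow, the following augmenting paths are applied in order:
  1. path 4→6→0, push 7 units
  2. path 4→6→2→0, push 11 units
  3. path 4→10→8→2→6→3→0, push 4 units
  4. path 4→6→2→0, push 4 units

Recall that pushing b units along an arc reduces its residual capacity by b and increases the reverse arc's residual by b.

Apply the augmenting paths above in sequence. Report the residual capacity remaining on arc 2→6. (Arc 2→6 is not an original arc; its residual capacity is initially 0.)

after path 1 (4→6→0, push 7): res(2,6)=0
after path 2 (4→6→2→0, push 11): res(2,6)=11
after path 3 (4→10→8→2→6→3→0, push 4): res(2,6)=7
after path 4 (4→6→2→0, push 4): res(2,6)=11

Residual capacity of (2,6): 11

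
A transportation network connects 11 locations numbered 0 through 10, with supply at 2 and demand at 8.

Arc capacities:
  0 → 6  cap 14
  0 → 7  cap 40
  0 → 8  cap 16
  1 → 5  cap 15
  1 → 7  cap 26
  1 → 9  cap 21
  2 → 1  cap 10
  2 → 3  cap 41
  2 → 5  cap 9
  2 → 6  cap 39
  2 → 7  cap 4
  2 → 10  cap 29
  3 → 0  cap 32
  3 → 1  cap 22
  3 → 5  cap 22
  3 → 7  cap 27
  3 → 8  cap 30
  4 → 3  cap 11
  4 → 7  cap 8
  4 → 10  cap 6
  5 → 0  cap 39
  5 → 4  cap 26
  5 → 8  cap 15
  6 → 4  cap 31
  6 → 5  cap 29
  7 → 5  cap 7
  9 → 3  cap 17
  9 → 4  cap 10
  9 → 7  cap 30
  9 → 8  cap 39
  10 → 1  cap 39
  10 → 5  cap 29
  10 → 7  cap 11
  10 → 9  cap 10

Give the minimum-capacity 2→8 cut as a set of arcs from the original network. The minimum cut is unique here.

Min-cut arcs: {(0,8), (1,9), (3,8), (5,8), (10,9)} (total capacity 92)

augment #1: 2→3→8 push 30
augment #2: 2→5→8 push 9
augment #3: 2→1→5→8 push 6
augment #4: 2→1→9→8 push 4
augment #5: 2→3→0→8 push 11
augment #6: 2→10→9→8 push 10
augment #7: 2→6→5→0→8 push 5
augment #8: 2→10→1→9→8 push 17
max flow = 92; residual-reachable set from 2 gives S-side
cut edges (S→T): {(0,8), (1,9), (3,8), (5,8), (10,9)} total cap 92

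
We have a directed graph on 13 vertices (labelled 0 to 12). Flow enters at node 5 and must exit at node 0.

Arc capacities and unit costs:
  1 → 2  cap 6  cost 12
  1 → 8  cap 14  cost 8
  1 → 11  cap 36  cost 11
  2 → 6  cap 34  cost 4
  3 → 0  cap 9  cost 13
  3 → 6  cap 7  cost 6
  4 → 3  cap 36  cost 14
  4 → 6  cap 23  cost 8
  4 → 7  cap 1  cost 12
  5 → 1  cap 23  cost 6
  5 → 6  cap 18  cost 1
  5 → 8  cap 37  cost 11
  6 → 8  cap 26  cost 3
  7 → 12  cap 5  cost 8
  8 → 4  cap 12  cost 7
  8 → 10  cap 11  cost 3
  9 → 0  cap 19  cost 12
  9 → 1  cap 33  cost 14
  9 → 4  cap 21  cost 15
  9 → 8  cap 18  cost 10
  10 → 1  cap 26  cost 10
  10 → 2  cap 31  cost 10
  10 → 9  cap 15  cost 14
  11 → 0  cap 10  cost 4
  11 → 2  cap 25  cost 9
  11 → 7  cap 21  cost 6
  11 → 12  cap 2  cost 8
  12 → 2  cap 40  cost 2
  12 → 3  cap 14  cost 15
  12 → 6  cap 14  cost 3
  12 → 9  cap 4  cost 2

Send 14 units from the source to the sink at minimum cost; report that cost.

shortest-cost path #1: 5→1→11→0 push 10 @ unit cost 21 (adds 210)
shortest-cost path #2: 5→6→8→10→9→0 push 4 @ unit cost 33 (adds 132)
total cost = 342

Minimum cost for 14 units: 342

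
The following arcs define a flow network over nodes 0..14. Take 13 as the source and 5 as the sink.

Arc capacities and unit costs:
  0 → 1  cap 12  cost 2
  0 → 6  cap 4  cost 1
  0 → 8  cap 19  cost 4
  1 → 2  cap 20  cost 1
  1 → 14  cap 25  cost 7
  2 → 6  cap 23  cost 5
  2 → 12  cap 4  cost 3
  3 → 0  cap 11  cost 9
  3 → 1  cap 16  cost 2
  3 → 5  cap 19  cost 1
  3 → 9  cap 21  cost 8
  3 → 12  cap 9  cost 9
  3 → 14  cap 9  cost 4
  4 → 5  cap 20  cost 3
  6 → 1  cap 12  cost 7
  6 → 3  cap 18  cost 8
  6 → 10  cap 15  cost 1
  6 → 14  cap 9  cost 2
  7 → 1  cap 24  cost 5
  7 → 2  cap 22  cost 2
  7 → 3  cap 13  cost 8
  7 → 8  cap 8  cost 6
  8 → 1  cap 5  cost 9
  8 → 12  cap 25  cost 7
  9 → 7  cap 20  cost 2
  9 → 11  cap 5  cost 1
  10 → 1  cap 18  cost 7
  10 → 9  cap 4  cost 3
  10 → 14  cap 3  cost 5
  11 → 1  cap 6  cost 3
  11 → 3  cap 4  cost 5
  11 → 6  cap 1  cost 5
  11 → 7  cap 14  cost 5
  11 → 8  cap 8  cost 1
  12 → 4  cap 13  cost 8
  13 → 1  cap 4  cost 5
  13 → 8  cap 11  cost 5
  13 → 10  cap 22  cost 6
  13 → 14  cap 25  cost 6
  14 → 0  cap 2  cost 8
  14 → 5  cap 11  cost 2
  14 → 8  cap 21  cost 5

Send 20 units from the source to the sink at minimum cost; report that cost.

shortest-cost path #1: 13→14→5 push 11 @ unit cost 8 (adds 88)
shortest-cost path #2: 13→10→9→11→3→5 push 4 @ unit cost 16 (adds 64)
shortest-cost path #3: 13→1→2→6→3→5 push 4 @ unit cost 20 (adds 80)
shortest-cost path #4: 13→8→12→4→5 push 1 @ unit cost 23 (adds 23)
total cost = 255

Minimum cost for 20 units: 255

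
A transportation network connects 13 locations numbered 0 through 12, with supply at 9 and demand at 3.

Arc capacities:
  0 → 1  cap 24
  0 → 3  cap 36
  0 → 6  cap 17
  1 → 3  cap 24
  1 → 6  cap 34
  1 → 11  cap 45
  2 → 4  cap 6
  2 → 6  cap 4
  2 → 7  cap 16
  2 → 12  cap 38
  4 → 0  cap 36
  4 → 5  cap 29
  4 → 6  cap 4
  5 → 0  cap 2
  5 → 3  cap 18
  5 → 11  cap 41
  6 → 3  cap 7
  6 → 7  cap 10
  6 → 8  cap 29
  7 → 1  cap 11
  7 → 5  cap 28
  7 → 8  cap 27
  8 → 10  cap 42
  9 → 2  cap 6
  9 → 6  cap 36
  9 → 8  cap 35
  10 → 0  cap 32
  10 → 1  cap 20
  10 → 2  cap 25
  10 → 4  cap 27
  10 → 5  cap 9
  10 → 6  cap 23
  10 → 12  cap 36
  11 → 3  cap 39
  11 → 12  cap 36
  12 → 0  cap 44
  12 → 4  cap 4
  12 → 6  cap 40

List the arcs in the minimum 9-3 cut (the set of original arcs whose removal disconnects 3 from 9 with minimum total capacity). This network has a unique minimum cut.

augment #1: 9→6→3 push 7
augment #2: 9→2→4→0→3 push 6
augment #3: 9→6→7→1→3 push 10
augment #4: 9→8→10→0→3 push 30
augment #5: 9→8→10→1→3 push 5
augment #6: 9→6→8→10→1→3 push 7
max flow = 65; residual-reachable set from 9 gives S-side
cut edges (S→T): {(6,3), (6,7), (8,10), (9,2)} total cap 65

Min-cut arcs: {(6,3), (6,7), (8,10), (9,2)} (total capacity 65)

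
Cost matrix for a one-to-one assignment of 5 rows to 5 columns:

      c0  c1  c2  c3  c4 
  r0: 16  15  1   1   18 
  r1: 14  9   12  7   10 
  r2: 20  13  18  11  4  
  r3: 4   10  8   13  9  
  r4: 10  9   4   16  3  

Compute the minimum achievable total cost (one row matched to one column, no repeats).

Minimum assignment cost: 22

optimal assignment: row0→col3 (cost 1), row1→col1 (cost 9), row2→col4 (cost 4), row3→col0 (cost 4), row4→col2 (cost 4)
total = 1 + 9 + 4 + 4 + 4 = 22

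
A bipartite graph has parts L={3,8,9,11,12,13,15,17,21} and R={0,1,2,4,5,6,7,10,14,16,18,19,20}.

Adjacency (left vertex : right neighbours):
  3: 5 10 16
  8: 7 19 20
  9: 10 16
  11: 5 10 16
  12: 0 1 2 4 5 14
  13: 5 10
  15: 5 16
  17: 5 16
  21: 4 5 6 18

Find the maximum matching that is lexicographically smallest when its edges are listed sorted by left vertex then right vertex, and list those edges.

|M| = 6 (so the lex-smallest maximum matching has 6 edges)
process left vertices in ascending order; for each, take the smallest-labelled available neighbour that still permits 6 edges overall, or leave it unmatched if none does
lex-smallest matching: {3-5, 8-7, 9-10, 11-16, 12-0, 21-4}

Lex-smallest maximum matching: {(3,5), (8,7), (9,10), (11,16), (12,0), (21,4)}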